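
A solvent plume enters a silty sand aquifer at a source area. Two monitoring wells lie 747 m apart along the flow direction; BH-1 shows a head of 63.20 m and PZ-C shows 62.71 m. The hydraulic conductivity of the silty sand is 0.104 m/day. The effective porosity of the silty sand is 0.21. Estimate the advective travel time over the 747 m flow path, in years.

Hydraulic gradient i = (63.20 − 62.71) / 747 = 0.49 / 747 = 0.0006560.
Darcy flux q = K · i = 0.1040 × 0.0006560 = 6.822e-05 m/day.
Seepage velocity v = q / n_e = 6.822e-05 / 0.21 = 0.0003249 m/day.
Travel time t = L / v = 747 / 0.0003249 = 2.299e+06 days = 6296 years.

6300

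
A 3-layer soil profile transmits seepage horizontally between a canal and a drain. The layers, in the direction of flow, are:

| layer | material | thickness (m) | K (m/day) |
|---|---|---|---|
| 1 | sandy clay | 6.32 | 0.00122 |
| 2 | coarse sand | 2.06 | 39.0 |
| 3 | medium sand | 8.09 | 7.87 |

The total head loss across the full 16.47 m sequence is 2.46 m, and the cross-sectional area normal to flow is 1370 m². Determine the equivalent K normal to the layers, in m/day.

0.00318

Flow is perpendicular to layering, so the layers act in series and the equivalent K is the thickness-weighted harmonic mean.
Total thickness L = 6.32 + 2.06 + 8.09 = 16.47 m.
Σ(b_i/K_i) = 6.32/0.00122 + 2.06/39.0 + 8.09/7.87 = 5181 d.
K_eq = L / Σ(b_i/K_i) = 16.47 / 5181 = 0.003179 m/day.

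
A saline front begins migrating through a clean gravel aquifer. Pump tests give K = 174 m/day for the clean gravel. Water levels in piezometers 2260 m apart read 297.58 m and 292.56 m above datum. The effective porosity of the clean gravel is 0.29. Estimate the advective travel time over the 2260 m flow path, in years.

Hydraulic gradient i = (297.58 − 292.56) / 2260 = 5.02 / 2260 = 0.002221.
Darcy flux q = K · i = 174.0 × 0.002221 = 0.3865 m/day.
Seepage velocity v = q / n_e = 0.3865 / 0.29 = 1.333 m/day.
Travel time t = L / v = 2260 / 1.333 = 1696 days = 4.643 years.

4.64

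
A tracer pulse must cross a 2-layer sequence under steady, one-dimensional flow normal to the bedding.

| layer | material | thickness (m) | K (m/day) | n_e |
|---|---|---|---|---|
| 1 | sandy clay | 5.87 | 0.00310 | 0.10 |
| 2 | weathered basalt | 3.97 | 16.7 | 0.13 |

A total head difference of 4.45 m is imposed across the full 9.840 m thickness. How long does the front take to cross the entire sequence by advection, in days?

With flow normal to the layers, continuity requires the same specific discharge q through every layer.
Σ(b_i/K_i) = 5.87/0.00310 + 3.97/16.7 = 1894 d.
q = Δh / Σ(b_i/K_i) = 4.45 / 1894 = 0.002350 m/day.
In each layer the seepage velocity is v_i = q/n_i, so the layer transit time is t_i = b_i·n_i / q:
  layer 1 (sandy clay): t_1 = 5.87 × 0.10 / 0.002350 = 249.8 d
  layer 2 (weathered basalt): t_2 = 3.97 × 0.13 / 0.002350 = 219.6 d
Total t = Σ t_i = 469.4 days.

469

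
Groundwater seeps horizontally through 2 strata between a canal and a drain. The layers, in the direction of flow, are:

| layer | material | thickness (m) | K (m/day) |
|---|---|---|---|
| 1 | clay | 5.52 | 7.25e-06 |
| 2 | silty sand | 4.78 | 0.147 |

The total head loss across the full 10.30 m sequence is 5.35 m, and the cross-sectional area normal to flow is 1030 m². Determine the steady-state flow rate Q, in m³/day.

0.00724

Flow is perpendicular to layering, so the layers act in series and the equivalent K is the thickness-weighted harmonic mean.
Total thickness L = 5.52 + 4.78 = 10.30 m.
Σ(b_i/K_i) = 5.52/7.25e-06 + 4.78/0.147 = 7.614e+05 d.
K_eq = L / Σ(b_i/K_i) = 10.30 / 7.614e+05 = 1.353e-05 m/day.
Q = K_eq · A · (Δh/L) = 1.353e-05 × 1030 × (5.35/10.30) = 0.007237 m³/day.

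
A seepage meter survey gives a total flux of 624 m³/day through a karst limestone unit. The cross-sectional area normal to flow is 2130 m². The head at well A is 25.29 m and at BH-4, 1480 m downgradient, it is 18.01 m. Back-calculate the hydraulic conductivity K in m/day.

Hydraulic gradient i = (25.29 − 18.01) / 1480 = 7.28 / 1480 = 0.004919.
From Q = K·A·i, K = Q / (A·i) = 624 / (2130 × 0.004919) = 59.56 m/day.

59.6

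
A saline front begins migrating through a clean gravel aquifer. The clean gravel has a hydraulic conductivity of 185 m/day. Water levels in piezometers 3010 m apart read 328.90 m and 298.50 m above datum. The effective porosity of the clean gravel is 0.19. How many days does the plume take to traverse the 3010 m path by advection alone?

306

Hydraulic gradient i = (328.90 − 298.50) / 3010 = 30.4 / 3010 = 0.01010.
Darcy flux q = K · i = 185.0 × 0.01010 = 1.868 m/day.
Seepage velocity v = q / n_e = 1.868 / 0.19 = 9.834 m/day.
Travel time t = L / v = 3010 / 9.834 = 306.1 days.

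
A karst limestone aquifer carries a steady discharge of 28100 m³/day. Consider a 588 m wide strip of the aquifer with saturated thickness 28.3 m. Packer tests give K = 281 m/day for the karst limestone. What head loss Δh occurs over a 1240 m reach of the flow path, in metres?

Cross-sectional area A = 588 × 28.3 = 16640 m².
From Q = K·A·i, i = Q / (K·A) = 28100 / (281.0 × 16640) = 0.006009.
Head loss Δh = i · L = 0.006009 × 1240 = 7.452 m.

7.45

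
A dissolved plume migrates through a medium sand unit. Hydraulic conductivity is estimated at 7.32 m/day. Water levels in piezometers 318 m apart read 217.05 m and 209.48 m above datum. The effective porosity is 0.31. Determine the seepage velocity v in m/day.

0.562

Hydraulic gradient i = (217.05 − 209.48) / 318 = 7.57 / 318 = 0.02381.
Darcy flux q = K · i = 7.320 × 0.02381 = 0.1743 m/day.
Seepage velocity v = q / n_e = 0.1743 / 0.31 = 0.5621 m/day.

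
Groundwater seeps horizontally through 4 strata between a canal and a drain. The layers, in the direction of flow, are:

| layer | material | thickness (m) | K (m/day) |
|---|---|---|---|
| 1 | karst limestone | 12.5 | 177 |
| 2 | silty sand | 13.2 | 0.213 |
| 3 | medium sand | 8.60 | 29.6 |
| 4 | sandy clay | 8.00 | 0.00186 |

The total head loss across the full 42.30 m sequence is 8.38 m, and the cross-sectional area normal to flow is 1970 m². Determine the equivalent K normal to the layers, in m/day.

0.00969

Flow is perpendicular to layering, so the layers act in series and the equivalent K is the thickness-weighted harmonic mean.
Total thickness L = 12.5 + 13.2 + 8.60 + 8.00 = 42.30 m.
Σ(b_i/K_i) = 12.5/177 + 13.2/0.213 + 8.60/29.6 + 8.00/0.00186 = 4363 d.
K_eq = L / Σ(b_i/K_i) = 42.30 / 4363 = 0.009694 m/day.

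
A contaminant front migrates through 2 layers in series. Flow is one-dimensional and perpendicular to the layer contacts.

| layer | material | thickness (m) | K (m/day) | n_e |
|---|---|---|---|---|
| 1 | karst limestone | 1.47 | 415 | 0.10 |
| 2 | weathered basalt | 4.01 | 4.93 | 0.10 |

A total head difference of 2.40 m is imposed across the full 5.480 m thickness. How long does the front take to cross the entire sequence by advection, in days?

With flow normal to the layers, continuity requires the same specific discharge q through every layer.
Σ(b_i/K_i) = 1.47/415 + 4.01/4.93 = 0.8169 d.
q = Δh / Σ(b_i/K_i) = 2.40 / 0.8169 = 2.938 m/day.
In each layer the seepage velocity is v_i = q/n_i, so the layer transit time is t_i = b_i·n_i / q:
  layer 1 (karst limestone): t_1 = 1.47 × 0.10 / 2.938 = 0.05004 d
  layer 2 (weathered basalt): t_2 = 4.01 × 0.10 / 2.938 = 0.1365 d
Total t = Σ t_i = 0.1865 days.

0.187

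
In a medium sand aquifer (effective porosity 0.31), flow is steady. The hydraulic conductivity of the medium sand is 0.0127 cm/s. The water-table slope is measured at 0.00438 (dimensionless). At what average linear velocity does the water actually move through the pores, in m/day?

0.155

Convert K: 0.0127 cm/s × 864 = 10.97 m/day.
Hydraulic gradient i = 0.00438.
Darcy flux q = K · i = 10.97 × 0.004380 = 0.04806 m/day.
Seepage velocity v = q / n_e = 0.04806 / 0.31 = 0.1550 m/day.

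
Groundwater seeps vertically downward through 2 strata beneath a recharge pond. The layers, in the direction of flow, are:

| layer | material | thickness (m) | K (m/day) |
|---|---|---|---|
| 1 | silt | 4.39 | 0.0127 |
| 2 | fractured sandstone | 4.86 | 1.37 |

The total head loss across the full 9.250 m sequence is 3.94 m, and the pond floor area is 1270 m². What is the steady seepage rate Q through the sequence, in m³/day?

14.3

Flow is perpendicular to layering, so the layers act in series and the equivalent K is the thickness-weighted harmonic mean.
Total thickness L = 4.39 + 4.86 = 9.250 m.
Σ(b_i/K_i) = 4.39/0.0127 + 4.86/1.37 = 349.2 d.
K_eq = L / Σ(b_i/K_i) = 9.250 / 349.2 = 0.02649 m/day.
Q = K_eq · A · (Δh/L) = 0.02649 × 1270 × (3.94/9.250) = 14.33 m³/day.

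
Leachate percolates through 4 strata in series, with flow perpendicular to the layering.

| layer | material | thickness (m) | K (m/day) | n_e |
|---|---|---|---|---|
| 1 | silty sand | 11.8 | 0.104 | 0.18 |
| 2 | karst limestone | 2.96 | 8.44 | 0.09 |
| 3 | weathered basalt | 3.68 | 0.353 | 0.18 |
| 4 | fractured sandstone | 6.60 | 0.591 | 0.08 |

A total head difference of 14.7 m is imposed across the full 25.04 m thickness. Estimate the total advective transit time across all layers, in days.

With flow normal to the layers, continuity requires the same specific discharge q through every layer.
Σ(b_i/K_i) = 11.8/0.104 + 2.96/8.44 + 3.68/0.353 + 6.60/0.591 = 135.4 d.
q = Δh / Σ(b_i/K_i) = 14.7 / 135.4 = 0.1086 m/day.
In each layer the seepage velocity is v_i = q/n_i, so the layer transit time is t_i = b_i·n_i / q:
  layer 1 (silty sand): t_1 = 11.8 × 0.18 / 0.1086 = 19.56 d
  layer 2 (karst limestone): t_2 = 2.96 × 0.09 / 0.1086 = 2.454 d
  layer 3 (weathered basalt): t_3 = 3.68 × 0.18 / 0.1086 = 6.102 d
  layer 4 (fractured sandstone): t_4 = 6.60 × 0.08 / 0.1086 = 4.864 d
Total t = Σ t_i = 32.98 days.

33.0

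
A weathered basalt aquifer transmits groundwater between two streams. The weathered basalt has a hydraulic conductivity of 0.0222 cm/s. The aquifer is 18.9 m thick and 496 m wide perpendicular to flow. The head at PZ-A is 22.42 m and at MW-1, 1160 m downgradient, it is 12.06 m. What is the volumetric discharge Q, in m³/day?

Convert K: 0.0222 cm/s × 864 = 19.18 m/day.
Cross-sectional area A = 496 × 18.9 = 9374 m².
Hydraulic gradient i = (22.42 − 12.06) / 1160 = 10.36 / 1160 = 0.008931.
Darcy's law: Q = K · A · i = 19.18 × 9374 × 0.008931 = 1606 m³/day.

1610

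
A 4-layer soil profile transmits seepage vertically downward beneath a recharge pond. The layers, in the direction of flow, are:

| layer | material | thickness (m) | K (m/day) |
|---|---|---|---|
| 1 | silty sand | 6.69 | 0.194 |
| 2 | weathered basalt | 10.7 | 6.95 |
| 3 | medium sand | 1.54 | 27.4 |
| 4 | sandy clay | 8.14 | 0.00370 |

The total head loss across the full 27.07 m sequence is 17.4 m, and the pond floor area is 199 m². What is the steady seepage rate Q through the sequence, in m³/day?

1.55

Flow is perpendicular to layering, so the layers act in series and the equivalent K is the thickness-weighted harmonic mean.
Total thickness L = 6.69 + 10.7 + 1.54 + 8.14 = 27.07 m.
Σ(b_i/K_i) = 6.69/0.194 + 10.7/6.95 + 1.54/27.4 + 8.14/0.00370 = 2236 d.
K_eq = L / Σ(b_i/K_i) = 27.07 / 2236 = 0.01211 m/day.
Q = K_eq · A · (Δh/L) = 0.01211 × 199 × (17.4/27.07) = 1.549 m³/day.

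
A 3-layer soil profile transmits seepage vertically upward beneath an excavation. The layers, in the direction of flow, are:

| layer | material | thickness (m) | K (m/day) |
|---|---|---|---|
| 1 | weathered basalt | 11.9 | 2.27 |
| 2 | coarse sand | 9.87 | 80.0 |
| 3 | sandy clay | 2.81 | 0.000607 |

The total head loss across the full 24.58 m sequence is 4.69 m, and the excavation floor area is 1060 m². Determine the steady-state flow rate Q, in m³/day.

1.07

Flow is perpendicular to layering, so the layers act in series and the equivalent K is the thickness-weighted harmonic mean.
Total thickness L = 11.9 + 9.87 + 2.81 = 24.58 m.
Σ(b_i/K_i) = 11.9/2.27 + 9.87/80.0 + 2.81/0.000607 = 4635 d.
K_eq = L / Σ(b_i/K_i) = 24.58 / 4635 = 0.005303 m/day.
Q = K_eq · A · (Δh/L) = 0.005303 × 1060 × (4.69/24.58) = 1.073 m³/day.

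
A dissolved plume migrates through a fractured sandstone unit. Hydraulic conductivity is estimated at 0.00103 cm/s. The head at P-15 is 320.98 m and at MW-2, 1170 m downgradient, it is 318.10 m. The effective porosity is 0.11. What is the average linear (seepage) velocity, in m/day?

0.0199

Convert K: 0.00103 cm/s × 864 = 0.8899 m/day.
Hydraulic gradient i = (320.98 − 318.10) / 1170 = 2.88 / 1170 = 0.002462.
Darcy flux q = K · i = 0.8899 × 0.002462 = 0.002191 m/day.
Seepage velocity v = q / n_e = 0.002191 / 0.11 = 0.01991 m/day.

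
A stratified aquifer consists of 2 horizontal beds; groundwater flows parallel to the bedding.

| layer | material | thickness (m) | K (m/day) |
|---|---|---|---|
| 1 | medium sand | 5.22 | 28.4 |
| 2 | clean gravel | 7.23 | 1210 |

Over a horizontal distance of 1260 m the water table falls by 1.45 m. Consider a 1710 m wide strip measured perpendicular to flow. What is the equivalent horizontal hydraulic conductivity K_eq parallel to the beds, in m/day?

715

Flow is parallel to layering, so each bed carries its own Darcy discharge and the transmissivities add.
Σ(K_i·b_i) = 28.4×5.22 + 1210×7.23 = 8897 m²/day.
Total thickness b = 12.45 m, so K_eq = Σ(K_i·b_i)/b = 714.6 m/day.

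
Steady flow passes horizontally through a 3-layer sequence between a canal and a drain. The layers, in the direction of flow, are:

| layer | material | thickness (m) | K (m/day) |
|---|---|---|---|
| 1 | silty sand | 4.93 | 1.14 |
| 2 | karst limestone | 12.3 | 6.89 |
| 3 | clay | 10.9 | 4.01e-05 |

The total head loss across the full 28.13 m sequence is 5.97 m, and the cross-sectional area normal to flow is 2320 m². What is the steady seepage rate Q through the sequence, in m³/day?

0.0510

Flow is perpendicular to layering, so the layers act in series and the equivalent K is the thickness-weighted harmonic mean.
Total thickness L = 4.93 + 12.3 + 10.9 = 28.13 m.
Σ(b_i/K_i) = 4.93/1.14 + 12.3/6.89 + 10.9/4.01e-05 = 2.718e+05 d.
K_eq = L / Σ(b_i/K_i) = 28.13 / 2.718e+05 = 0.0001035 m/day.
Q = K_eq · A · (Δh/L) = 0.0001035 × 2320 × (5.97/28.13) = 0.05095 m³/day.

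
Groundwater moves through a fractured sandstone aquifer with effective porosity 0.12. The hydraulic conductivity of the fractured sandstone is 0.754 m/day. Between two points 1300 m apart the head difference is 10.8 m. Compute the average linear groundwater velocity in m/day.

0.0522

Hydraulic gradient i = Δh / L = 10.8 / 1300 = 0.008308.
Darcy flux q = K · i = 0.7540 × 0.008308 = 0.006264 m/day.
Seepage velocity v = q / n_e = 0.006264 / 0.12 = 0.05220 m/day.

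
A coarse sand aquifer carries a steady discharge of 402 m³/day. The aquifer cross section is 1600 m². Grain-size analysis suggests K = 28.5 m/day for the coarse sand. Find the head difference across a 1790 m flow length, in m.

15.8

From Q = K·A·i, i = Q / (K·A) = 402 / (28.50 × 1600) = 0.008816.
Head loss Δh = i · L = 0.008816 × 1790 = 15.78 m.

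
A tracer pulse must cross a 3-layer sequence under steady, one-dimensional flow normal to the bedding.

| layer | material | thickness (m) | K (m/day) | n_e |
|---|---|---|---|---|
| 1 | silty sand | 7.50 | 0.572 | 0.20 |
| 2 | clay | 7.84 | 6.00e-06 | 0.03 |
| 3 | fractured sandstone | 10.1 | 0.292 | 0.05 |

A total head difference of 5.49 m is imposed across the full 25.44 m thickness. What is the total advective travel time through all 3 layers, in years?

With flow normal to the layers, continuity requires the same specific discharge q through every layer.
Σ(b_i/K_i) = 7.50/0.572 + 7.84/6.00e-06 + 10.1/0.292 = 1.307e+06 d.
q = Δh / Σ(b_i/K_i) = 5.49 / 1.307e+06 = 4.201e-06 m/day.
In each layer the seepage velocity is v_i = q/n_i, so the layer transit time is t_i = b_i·n_i / q:
  layer 1 (silty sand): t_1 = 7.50 × 0.20 / 4.201e-06 = 3.570e+05 d
  layer 2 (clay): t_2 = 7.84 × 0.03 / 4.201e-06 = 55982 d
  layer 3 (fractured sandstone): t_3 = 10.1 × 0.05 / 4.201e-06 = 1.202e+05 d
Total t = Σ t_i = 5.332e+05 days = 1460 years.

1460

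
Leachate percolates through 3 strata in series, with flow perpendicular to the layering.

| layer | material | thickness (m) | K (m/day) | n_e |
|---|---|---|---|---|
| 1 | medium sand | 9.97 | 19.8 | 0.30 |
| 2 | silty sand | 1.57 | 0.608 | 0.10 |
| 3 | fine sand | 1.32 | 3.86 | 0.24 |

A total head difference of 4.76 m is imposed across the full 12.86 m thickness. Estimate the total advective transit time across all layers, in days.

2.50

With flow normal to the layers, continuity requires the same specific discharge q through every layer.
Σ(b_i/K_i) = 9.97/19.8 + 1.57/0.608 + 1.32/3.86 = 3.428 d.
q = Δh / Σ(b_i/K_i) = 4.76 / 3.428 = 1.389 m/day.
In each layer the seepage velocity is v_i = q/n_i, so the layer transit time is t_i = b_i·n_i / q:
  layer 1 (medium sand): t_1 = 9.97 × 0.30 / 1.389 = 2.154 d
  layer 2 (silty sand): t_2 = 1.57 × 0.10 / 1.389 = 0.1131 d
  layer 3 (fine sand): t_3 = 1.32 × 0.24 / 1.389 = 0.2281 d
Total t = Σ t_i = 2.495 days.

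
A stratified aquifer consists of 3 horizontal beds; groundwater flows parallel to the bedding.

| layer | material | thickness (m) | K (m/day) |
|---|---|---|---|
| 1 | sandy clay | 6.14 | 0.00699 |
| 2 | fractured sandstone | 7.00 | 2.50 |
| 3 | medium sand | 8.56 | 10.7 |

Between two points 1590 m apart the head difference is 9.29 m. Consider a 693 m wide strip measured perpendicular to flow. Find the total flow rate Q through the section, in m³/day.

442

Flow is parallel to layering, so each bed carries its own Darcy discharge and the transmissivities add.
Σ(K_i·b_i) = 0.00699×6.14 + 2.50×7.00 + 10.7×8.56 = 109.1 m²/day.
Hydraulic gradient i = Δh / L = 9.29 / 1590 = 0.005843.
Q = Σ(K_i·b_i) · W · i = 109.1 × 693 × 0.005843 = 441.9 m³/day.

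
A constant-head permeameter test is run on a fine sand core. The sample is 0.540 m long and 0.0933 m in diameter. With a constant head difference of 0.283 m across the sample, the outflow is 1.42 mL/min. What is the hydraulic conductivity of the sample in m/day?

Cross-sectional area A = π·(d/2)² = π × (0.0933/2)² = 0.006837 m².
Convert discharge: 1.42 mL/min = 2.367e-08 m³/s.
Darcy's law rearranged: K = Q·L / (A·Δh) = 2.367e-08 × 0.540 / (0.006837 × 0.283) = 6.605e-06 m/s = 0.5707 m/day.

0.571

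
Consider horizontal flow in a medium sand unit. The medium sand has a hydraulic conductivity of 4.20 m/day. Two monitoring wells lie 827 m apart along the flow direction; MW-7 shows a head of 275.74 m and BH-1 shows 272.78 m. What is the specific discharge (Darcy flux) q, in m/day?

0.0150

Hydraulic gradient i = (275.74 − 272.78) / 827 = 2.96 / 827 = 0.003579.
Specific discharge q = K · i = 4.200 × 0.003579 = 0.01503 m/day.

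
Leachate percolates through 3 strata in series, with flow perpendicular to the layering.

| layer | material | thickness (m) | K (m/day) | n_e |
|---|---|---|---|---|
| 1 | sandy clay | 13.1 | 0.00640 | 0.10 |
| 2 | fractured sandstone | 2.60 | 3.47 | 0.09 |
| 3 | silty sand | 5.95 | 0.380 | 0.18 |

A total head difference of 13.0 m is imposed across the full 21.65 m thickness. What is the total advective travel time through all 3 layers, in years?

With flow normal to the layers, continuity requires the same specific discharge q through every layer.
Σ(b_i/K_i) = 13.1/0.00640 + 2.60/3.47 + 5.95/0.380 = 2063 d.
q = Δh / Σ(b_i/K_i) = 13.0 / 2063 = 0.006301 m/day.
In each layer the seepage velocity is v_i = q/n_i, so the layer transit time is t_i = b_i·n_i / q:
  layer 1 (sandy clay): t_1 = 13.1 × 0.10 / 0.006301 = 207.9 d
  layer 2 (fractured sandstone): t_2 = 2.60 × 0.09 / 0.006301 = 37.14 d
  layer 3 (silty sand): t_3 = 5.95 × 0.18 / 0.006301 = 170.0 d
Total t = Σ t_i = 415.0 days = 1.136 years.

1.14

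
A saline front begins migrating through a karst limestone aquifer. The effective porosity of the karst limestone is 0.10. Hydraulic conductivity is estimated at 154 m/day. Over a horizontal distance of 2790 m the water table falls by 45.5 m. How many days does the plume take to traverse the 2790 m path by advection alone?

111

Hydraulic gradient i = Δh / L = 45.5 / 2790 = 0.01631.
Darcy flux q = K · i = 154.0 × 0.01631 = 2.511 m/day.
Seepage velocity v = q / n_e = 2.511 / 0.10 = 25.11 m/day.
Travel time t = L / v = 2790 / 25.11 = 111.1 days.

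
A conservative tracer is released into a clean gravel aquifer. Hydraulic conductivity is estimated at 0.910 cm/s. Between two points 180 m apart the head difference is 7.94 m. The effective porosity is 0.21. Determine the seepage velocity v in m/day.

165

Convert K: 0.910 cm/s × 864 = 786.2 m/day.
Hydraulic gradient i = Δh / L = 7.94 / 180 = 0.04411.
Darcy flux q = K · i = 786.2 × 0.04411 = 34.68 m/day.
Seepage velocity v = q / n_e = 34.68 / 0.21 = 165.2 m/day.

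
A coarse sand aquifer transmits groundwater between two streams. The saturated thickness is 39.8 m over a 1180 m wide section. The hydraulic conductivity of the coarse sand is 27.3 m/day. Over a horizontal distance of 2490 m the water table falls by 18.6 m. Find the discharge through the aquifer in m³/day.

9580

Cross-sectional area A = 1180 × 39.8 = 46964 m².
Hydraulic gradient i = Δh / L = 18.6 / 2490 = 0.007470.
Darcy's law: Q = K · A · i = 27.30 × 46964 × 0.007470 = 9577 m³/day.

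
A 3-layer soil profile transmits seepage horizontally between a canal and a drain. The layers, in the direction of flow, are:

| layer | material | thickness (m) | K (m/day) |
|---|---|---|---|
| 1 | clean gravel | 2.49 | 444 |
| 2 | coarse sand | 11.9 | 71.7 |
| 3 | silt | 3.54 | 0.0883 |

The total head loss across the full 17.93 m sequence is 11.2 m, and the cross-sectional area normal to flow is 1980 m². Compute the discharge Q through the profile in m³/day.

Flow is perpendicular to layering, so the layers act in series and the equivalent K is the thickness-weighted harmonic mean.
Total thickness L = 2.49 + 11.9 + 3.54 = 17.93 m.
Σ(b_i/K_i) = 2.49/444 + 11.9/71.7 + 3.54/0.0883 = 40.26 d.
K_eq = L / Σ(b_i/K_i) = 17.93 / 40.26 = 0.4453 m/day.
Q = K_eq · A · (Δh/L) = 0.4453 × 1980 × (11.2/17.93) = 550.8 m³/day.

551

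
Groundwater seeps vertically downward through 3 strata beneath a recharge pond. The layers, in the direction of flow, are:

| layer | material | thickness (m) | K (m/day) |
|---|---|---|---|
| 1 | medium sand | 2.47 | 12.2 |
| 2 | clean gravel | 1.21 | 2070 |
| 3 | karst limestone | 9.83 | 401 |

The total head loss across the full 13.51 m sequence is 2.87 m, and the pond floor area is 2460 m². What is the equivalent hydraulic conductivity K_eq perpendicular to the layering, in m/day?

Flow is perpendicular to layering, so the layers act in series and the equivalent K is the thickness-weighted harmonic mean.
Total thickness L = 2.47 + 1.21 + 9.83 = 13.51 m.
Σ(b_i/K_i) = 2.47/12.2 + 1.21/2070 + 9.83/401 = 0.2276 d.
K_eq = L / Σ(b_i/K_i) = 13.51 / 0.2276 = 59.37 m/day.

59.4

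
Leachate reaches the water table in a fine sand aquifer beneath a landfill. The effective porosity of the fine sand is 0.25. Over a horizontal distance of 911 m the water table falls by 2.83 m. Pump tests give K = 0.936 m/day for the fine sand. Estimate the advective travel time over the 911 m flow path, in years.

214

Hydraulic gradient i = Δh / L = 2.83 / 911 = 0.003106.
Darcy flux q = K · i = 0.9360 × 0.003106 = 0.002908 m/day.
Seepage velocity v = q / n_e = 0.002908 / 0.25 = 0.01163 m/day.
Travel time t = L / v = 911 / 0.01163 = 78328 days = 214.4 years.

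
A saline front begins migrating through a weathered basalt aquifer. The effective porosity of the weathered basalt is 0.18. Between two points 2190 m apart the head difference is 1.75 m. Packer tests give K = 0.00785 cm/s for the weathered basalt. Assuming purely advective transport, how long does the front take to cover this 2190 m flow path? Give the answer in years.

199

Convert K: 0.00785 cm/s × 864 = 6.782 m/day.
Hydraulic gradient i = Δh / L = 1.75 / 2190 = 0.0007991.
Darcy flux q = K · i = 6.782 × 0.0007991 = 0.005420 m/day.
Seepage velocity v = q / n_e = 0.005420 / 0.18 = 0.03011 m/day.
Travel time t = L / v = 2190 / 0.03011 = 72734 days = 199.1 years.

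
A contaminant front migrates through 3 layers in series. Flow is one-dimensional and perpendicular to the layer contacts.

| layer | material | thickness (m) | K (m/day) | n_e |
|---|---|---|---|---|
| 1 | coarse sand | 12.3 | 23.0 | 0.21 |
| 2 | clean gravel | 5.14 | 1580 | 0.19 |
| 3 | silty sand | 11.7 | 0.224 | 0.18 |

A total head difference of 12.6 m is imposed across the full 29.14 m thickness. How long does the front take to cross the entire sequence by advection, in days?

23.7

With flow normal to the layers, continuity requires the same specific discharge q through every layer.
Σ(b_i/K_i) = 12.3/23.0 + 5.14/1580 + 11.7/0.224 = 52.77 d.
q = Δh / Σ(b_i/K_i) = 12.6 / 52.77 = 0.2388 m/day.
In each layer the seepage velocity is v_i = q/n_i, so the layer transit time is t_i = b_i·n_i / q:
  layer 1 (coarse sand): t_1 = 12.3 × 0.21 / 0.2388 = 10.82 d
  layer 2 (clean gravel): t_2 = 5.14 × 0.19 / 0.2388 = 4.090 d
  layer 3 (silty sand): t_3 = 11.7 × 0.18 / 0.2388 = 8.820 d
Total t = Σ t_i = 23.73 days.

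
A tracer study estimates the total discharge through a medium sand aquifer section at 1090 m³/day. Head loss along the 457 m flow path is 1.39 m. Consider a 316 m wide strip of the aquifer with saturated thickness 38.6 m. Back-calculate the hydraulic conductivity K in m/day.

Cross-sectional area A = 316 × 38.6 = 12198 m².
Hydraulic gradient i = Δh / L = 1.39 / 457 = 0.003042.
From Q = K·A·i, K = Q / (A·i) = 1090 / (12198 × 0.003042) = 29.38 m/day.

29.4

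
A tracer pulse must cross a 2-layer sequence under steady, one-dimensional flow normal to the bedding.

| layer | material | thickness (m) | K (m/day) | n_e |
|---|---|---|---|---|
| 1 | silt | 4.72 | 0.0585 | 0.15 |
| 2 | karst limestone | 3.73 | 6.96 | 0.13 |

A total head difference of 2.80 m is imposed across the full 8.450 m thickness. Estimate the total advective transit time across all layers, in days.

34.6

With flow normal to the layers, continuity requires the same specific discharge q through every layer.
Σ(b_i/K_i) = 4.72/0.0585 + 3.73/6.96 = 81.22 d.
q = Δh / Σ(b_i/K_i) = 2.80 / 81.22 = 0.03447 m/day.
In each layer the seepage velocity is v_i = q/n_i, so the layer transit time is t_i = b_i·n_i / q:
  layer 1 (silt): t_1 = 4.72 × 0.15 / 0.03447 = 20.54 d
  layer 2 (karst limestone): t_2 = 3.73 × 0.13 / 0.03447 = 14.07 d
Total t = Σ t_i = 34.60 days.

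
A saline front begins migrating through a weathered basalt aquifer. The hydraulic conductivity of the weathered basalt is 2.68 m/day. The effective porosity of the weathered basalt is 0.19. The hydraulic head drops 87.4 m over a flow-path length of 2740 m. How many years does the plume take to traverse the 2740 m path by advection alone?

Hydraulic gradient i = Δh / L = 87.4 / 2740 = 0.03190.
Darcy flux q = K · i = 2.680 × 0.03190 = 0.08549 m/day.
Seepage velocity v = q / n_e = 0.08549 / 0.19 = 0.4499 m/day.
Travel time t = L / v = 2740 / 0.4499 = 6090 days = 16.67 years.

16.7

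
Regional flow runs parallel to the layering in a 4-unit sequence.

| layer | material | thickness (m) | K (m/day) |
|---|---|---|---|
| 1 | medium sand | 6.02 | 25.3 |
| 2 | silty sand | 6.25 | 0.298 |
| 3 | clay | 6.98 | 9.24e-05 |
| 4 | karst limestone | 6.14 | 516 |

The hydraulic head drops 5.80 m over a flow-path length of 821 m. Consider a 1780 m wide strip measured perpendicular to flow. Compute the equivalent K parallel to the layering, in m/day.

131

Flow is parallel to layering, so each bed carries its own Darcy discharge and the transmissivities add.
Σ(K_i·b_i) = 25.3×6.02 + 0.298×6.25 + 9.24e-05×6.98 + 516×6.14 = 3322 m²/day.
Total thickness b = 25.39 m, so K_eq = Σ(K_i·b_i)/b = 130.9 m/day.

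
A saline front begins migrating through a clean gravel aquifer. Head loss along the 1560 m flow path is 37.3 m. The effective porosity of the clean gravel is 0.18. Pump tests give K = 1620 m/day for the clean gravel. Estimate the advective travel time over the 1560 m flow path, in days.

Hydraulic gradient i = Δh / L = 37.3 / 1560 = 0.02391.
Darcy flux q = K · i = 1620 × 0.02391 = 38.73 m/day.
Seepage velocity v = q / n_e = 38.73 / 0.18 = 215.2 m/day.
Travel time t = L / v = 1560 / 215.2 = 7.249 days.

7.25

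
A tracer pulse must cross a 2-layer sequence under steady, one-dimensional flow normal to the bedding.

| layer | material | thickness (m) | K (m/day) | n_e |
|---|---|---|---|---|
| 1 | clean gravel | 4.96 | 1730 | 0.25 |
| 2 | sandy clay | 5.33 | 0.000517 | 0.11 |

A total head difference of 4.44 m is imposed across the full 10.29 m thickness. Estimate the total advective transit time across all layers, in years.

11.6

With flow normal to the layers, continuity requires the same specific discharge q through every layer.
Σ(b_i/K_i) = 4.96/1730 + 5.33/0.000517 = 10309 d.
q = Δh / Σ(b_i/K_i) = 4.44 / 10309 = 0.0004307 m/day.
In each layer the seepage velocity is v_i = q/n_i, so the layer transit time is t_i = b_i·n_i / q:
  layer 1 (clean gravel): t_1 = 4.96 × 0.25 / 0.0004307 = 2879 d
  layer 2 (sandy clay): t_2 = 5.33 × 0.11 / 0.0004307 = 1361 d
Total t = Σ t_i = 4241 days = 11.61 years.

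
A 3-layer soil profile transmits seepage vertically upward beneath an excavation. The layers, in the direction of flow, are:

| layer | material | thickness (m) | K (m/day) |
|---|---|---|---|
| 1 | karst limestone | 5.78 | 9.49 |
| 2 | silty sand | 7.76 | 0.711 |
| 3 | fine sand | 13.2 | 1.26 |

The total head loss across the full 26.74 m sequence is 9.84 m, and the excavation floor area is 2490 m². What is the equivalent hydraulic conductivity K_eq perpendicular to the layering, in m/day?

1.22

Flow is perpendicular to layering, so the layers act in series and the equivalent K is the thickness-weighted harmonic mean.
Total thickness L = 5.78 + 7.76 + 13.2 = 26.74 m.
Σ(b_i/K_i) = 5.78/9.49 + 7.76/0.711 + 13.2/1.26 = 22.00 d.
K_eq = L / Σ(b_i/K_i) = 26.74 / 22.00 = 1.215 m/day.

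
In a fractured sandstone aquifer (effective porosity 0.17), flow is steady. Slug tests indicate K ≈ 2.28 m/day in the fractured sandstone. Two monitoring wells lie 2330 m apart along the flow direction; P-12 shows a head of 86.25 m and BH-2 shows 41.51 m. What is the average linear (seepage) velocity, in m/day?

0.258

Hydraulic gradient i = (86.25 − 41.51) / 2330 = 44.74 / 2330 = 0.01920.
Darcy flux q = K · i = 2.280 × 0.01920 = 0.04378 m/day.
Seepage velocity v = q / n_e = 0.04378 / 0.17 = 0.2575 m/day.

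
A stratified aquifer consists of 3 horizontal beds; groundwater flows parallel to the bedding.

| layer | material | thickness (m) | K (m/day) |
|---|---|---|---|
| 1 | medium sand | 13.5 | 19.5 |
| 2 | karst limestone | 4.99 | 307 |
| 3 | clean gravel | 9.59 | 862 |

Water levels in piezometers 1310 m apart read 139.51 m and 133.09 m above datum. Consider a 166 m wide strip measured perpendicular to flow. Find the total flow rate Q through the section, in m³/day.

Flow is parallel to layering, so each bed carries its own Darcy discharge and the transmissivities add.
Σ(K_i·b_i) = 19.5×13.5 + 307×4.99 + 862×9.59 = 10062 m²/day.
Hydraulic gradient i = (139.51 − 133.09) / 1310 = 6.42 / 1310 = 0.004901.
Q = Σ(K_i·b_i) · W · i = 10062 × 166 × 0.004901 = 8186 m³/day.

8190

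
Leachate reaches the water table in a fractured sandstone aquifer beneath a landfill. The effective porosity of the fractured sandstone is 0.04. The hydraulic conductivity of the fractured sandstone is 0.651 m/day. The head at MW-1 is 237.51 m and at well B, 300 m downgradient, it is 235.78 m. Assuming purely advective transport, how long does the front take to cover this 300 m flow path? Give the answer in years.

Hydraulic gradient i = (237.51 − 235.78) / 300 = 1.73 / 300 = 0.005767.
Darcy flux q = K · i = 0.6510 × 0.005767 = 0.003754 m/day.
Seepage velocity v = q / n_e = 0.003754 / 0.04 = 0.09385 m/day.
Travel time t = L / v = 300 / 0.09385 = 3197 days = 8.752 years.

8.75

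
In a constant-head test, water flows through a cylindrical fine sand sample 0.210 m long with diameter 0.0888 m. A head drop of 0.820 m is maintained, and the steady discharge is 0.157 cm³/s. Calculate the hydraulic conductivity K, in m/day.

0.561

Cross-sectional area A = π·(d/2)² = π × (0.0888/2)² = 0.006193 m².
Convert discharge: 0.157 cm³/s = 1.570e-07 m³/s.
Darcy's law rearranged: K = Q·L / (A·Δh) = 1.570e-07 × 0.210 / (0.006193 × 0.820) = 6.492e-06 m/s = 0.5609 m/day.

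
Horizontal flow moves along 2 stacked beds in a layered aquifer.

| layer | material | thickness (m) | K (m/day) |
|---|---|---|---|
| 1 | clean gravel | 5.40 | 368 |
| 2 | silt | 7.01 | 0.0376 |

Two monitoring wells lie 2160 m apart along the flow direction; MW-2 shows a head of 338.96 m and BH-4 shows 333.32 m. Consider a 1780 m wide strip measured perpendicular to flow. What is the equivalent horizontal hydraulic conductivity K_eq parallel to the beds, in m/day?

Flow is parallel to layering, so each bed carries its own Darcy discharge and the transmissivities add.
Σ(K_i·b_i) = 368×5.40 + 0.0376×7.01 = 1987 m²/day.
Total thickness b = 12.41 m, so K_eq = Σ(K_i·b_i)/b = 160.2 m/day.

160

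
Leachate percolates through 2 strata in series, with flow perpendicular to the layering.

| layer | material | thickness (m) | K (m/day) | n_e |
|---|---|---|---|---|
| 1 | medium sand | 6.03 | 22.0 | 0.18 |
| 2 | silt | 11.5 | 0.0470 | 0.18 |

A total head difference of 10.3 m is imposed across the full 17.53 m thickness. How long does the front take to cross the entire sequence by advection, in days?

With flow normal to the layers, continuity requires the same specific discharge q through every layer.
Σ(b_i/K_i) = 6.03/22.0 + 11.5/0.0470 = 245.0 d.
q = Δh / Σ(b_i/K_i) = 10.3 / 245.0 = 0.04205 m/day.
In each layer the seepage velocity is v_i = q/n_i, so the layer transit time is t_i = b_i·n_i / q:
  layer 1 (medium sand): t_1 = 6.03 × 0.18 / 0.04205 = 25.81 d
  layer 2 (silt): t_2 = 11.5 × 0.18 / 0.04205 = 49.23 d
Total t = Σ t_i = 75.04 days.

75.0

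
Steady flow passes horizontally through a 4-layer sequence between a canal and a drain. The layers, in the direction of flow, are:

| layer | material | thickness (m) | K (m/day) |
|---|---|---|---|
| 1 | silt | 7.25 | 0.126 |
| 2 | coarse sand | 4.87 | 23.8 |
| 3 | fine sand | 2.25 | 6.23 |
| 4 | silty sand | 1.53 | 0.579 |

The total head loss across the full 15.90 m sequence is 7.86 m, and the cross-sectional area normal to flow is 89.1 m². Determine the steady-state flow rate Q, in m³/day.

11.5

Flow is perpendicular to layering, so the layers act in series and the equivalent K is the thickness-weighted harmonic mean.
Total thickness L = 7.25 + 4.87 + 2.25 + 1.53 = 15.90 m.
Σ(b_i/K_i) = 7.25/0.126 + 4.87/23.8 + 2.25/6.23 + 1.53/0.579 = 60.75 d.
K_eq = L / Σ(b_i/K_i) = 15.90 / 60.75 = 0.2617 m/day.
Q = K_eq · A · (Δh/L) = 0.2617 × 89.1 × (7.86/15.90) = 11.53 m³/day.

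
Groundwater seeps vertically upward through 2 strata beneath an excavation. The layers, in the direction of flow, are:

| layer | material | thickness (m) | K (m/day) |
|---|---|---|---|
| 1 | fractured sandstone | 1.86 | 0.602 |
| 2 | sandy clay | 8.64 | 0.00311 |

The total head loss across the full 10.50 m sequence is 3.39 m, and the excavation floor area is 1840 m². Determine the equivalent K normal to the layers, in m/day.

0.00378

Flow is perpendicular to layering, so the layers act in series and the equivalent K is the thickness-weighted harmonic mean.
Total thickness L = 1.86 + 8.64 = 10.50 m.
Σ(b_i/K_i) = 1.86/0.602 + 8.64/0.00311 = 2781 d.
K_eq = L / Σ(b_i/K_i) = 10.50 / 2781 = 0.003775 m/day.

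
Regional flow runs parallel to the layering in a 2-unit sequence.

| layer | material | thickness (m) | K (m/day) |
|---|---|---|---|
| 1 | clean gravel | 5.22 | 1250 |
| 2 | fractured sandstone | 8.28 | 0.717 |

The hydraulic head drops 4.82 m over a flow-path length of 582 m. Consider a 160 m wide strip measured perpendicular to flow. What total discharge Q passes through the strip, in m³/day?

8650

Flow is parallel to layering, so each bed carries its own Darcy discharge and the transmissivities add.
Σ(K_i·b_i) = 1250×5.22 + 0.717×8.28 = 6531 m²/day.
Hydraulic gradient i = Δh / L = 4.82 / 582 = 0.008282.
Q = Σ(K_i·b_i) · W · i = 6531 × 160 × 0.008282 = 8654 m³/day.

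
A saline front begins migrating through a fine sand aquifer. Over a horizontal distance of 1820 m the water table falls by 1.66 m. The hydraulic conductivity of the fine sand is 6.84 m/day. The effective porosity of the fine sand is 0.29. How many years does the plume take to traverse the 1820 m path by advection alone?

Hydraulic gradient i = Δh / L = 1.66 / 1820 = 0.0009121.
Darcy flux q = K · i = 6.840 × 0.0009121 = 0.006239 m/day.
Seepage velocity v = q / n_e = 0.006239 / 0.29 = 0.02151 m/day.
Travel time t = L / v = 1820 / 0.02151 = 84601 days = 231.6 years.

232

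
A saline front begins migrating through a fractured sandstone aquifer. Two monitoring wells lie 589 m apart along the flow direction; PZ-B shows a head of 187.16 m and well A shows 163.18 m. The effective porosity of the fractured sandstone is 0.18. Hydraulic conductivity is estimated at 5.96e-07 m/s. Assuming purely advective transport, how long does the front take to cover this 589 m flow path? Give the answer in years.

138

Convert K: 5.96e-07 m/s × 86400 = 0.05149 m/day.
Hydraulic gradient i = (187.16 − 163.18) / 589 = 23.98 / 589 = 0.04071.
Darcy flux q = K · i = 0.05149 × 0.04071 = 0.002096 m/day.
Seepage velocity v = q / n_e = 0.002096 / 0.18 = 0.01165 m/day.
Travel time t = L / v = 589 / 0.01165 = 50570 days = 138.5 years.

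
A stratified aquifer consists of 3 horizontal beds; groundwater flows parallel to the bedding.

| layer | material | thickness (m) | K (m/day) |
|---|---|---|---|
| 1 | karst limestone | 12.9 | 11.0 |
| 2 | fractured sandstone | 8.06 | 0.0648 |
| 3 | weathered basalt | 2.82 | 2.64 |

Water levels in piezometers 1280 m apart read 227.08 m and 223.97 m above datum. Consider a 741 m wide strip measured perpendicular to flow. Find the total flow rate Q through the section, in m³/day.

270

Flow is parallel to layering, so each bed carries its own Darcy discharge and the transmissivities add.
Σ(K_i·b_i) = 11.0×12.9 + 0.0648×8.06 + 2.64×2.82 = 149.9 m²/day.
Hydraulic gradient i = (227.08 − 223.97) / 1280 = 3.11 / 1280 = 0.002430.
Q = Σ(K_i·b_i) · W · i = 149.9 × 741 × 0.002430 = 269.8 m³/day.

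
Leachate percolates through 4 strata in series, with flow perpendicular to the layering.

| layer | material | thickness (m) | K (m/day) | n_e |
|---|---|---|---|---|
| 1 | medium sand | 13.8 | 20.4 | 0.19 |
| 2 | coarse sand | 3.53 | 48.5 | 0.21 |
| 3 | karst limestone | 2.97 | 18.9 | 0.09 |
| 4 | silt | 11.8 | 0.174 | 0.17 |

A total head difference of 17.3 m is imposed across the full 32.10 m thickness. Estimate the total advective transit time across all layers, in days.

With flow normal to the layers, continuity requires the same specific discharge q through every layer.
Σ(b_i/K_i) = 13.8/20.4 + 3.53/48.5 + 2.97/18.9 + 11.8/0.174 = 68.72 d.
q = Δh / Σ(b_i/K_i) = 17.3 / 68.72 = 0.2517 m/day.
In each layer the seepage velocity is v_i = q/n_i, so the layer transit time is t_i = b_i·n_i / q:
  layer 1 (medium sand): t_1 = 13.8 × 0.19 / 0.2517 = 10.42 d
  layer 2 (coarse sand): t_2 = 3.53 × 0.21 / 0.2517 = 2.945 d
  layer 3 (karst limestone): t_3 = 2.97 × 0.09 / 0.2517 = 1.062 d
  layer 4 (silt): t_4 = 11.8 × 0.17 / 0.2517 = 7.969 d
Total t = Σ t_i = 22.39 days.

22.4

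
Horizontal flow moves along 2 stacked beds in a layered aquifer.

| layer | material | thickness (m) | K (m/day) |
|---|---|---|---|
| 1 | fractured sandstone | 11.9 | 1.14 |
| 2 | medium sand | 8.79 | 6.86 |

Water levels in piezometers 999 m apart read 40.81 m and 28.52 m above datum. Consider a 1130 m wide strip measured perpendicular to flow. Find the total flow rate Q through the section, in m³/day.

Flow is parallel to layering, so each bed carries its own Darcy discharge and the transmissivities add.
Σ(K_i·b_i) = 1.14×11.9 + 6.86×8.79 = 73.87 m²/day.
Hydraulic gradient i = (40.81 − 28.52) / 999 = 12.29 / 999 = 0.01230.
Q = Σ(K_i·b_i) · W · i = 73.87 × 1130 × 0.01230 = 1027 m³/day.

1030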